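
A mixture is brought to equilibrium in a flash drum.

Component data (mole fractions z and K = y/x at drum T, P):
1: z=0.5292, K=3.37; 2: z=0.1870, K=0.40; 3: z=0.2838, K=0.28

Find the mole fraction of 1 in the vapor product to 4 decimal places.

y_1 = 0.7475

Rachford–Rice: g(ψ) = Σ zᵢ(Kᵢ−1)/(1+ψ(Kᵢ−1)) = 0.
Feasibility: ΣzᵢKᵢ = 1.9377, Σzᵢ/Kᵢ = 1.6381 — both > 1, two phases present.
Newton–Raphson from ψ = 0.68:
  ψ = 0.6800: g = -0.10963, g' = -1.1927 → ψ = 0.5881
  ψ = 0.5881: g = -0.00382, g' = -1.1220 → ψ = 0.5847
Converged at ψ = 0.5847.
Compositions from xᵢ = zᵢ/(1+ψ(Kᵢ−1)), yᵢ = Kᵢxᵢ:
  1: x = 0.2218, y = 0.7475
  2: x = 0.2880, y = 0.1152
  3: x = 0.4901, y = 0.1372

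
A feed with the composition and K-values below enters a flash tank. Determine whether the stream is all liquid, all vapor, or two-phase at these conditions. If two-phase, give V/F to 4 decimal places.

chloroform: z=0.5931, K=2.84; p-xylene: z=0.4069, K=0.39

two-phase, V/F = 0.7512

ΣzᵢKᵢ = 1.8431; Σzᵢ/Kᵢ = 1.2522.
Both exceed 1, so a two-phase solution exists.
Binary case is linear: z₁(K₁−1)(1+ψ(K₂−1)) + z₂(K₂−1)(1+ψ(K₁−1)) = 0
⇒ ψ = [z₁(K₁−1)+z₂(K₂−1)] / [−(K₁−1)(K₂−1)] = 0.84309/1.12240 = 0.7512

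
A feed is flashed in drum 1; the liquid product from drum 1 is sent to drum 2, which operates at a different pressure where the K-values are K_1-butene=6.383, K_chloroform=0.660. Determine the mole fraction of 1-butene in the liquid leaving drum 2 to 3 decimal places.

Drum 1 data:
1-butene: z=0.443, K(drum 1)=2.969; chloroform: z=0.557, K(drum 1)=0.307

Drum 1:
Rachford–Rice: g(ψ₁) = Σ zᵢ(Kᵢ−1)/(1+ψ₁(Kᵢ−1)) = 0.
g(0) = ΣzᵢKᵢ − 1 = 0.486 and g(1) = 1 − Σzᵢ/Kᵢ = -0.964, so a root lies in (0, 1).
Binary case is linear: z₁(K₁−1)(1+ψ₁(K₂−1)) + z₂(K₂−1)(1+ψ₁(K₁−1)) = 0
⇒ ψ₁ = [z₁(K₁−1)+z₂(K₂−1)] / [−(K₁−1)(K₂−1)] = 0.4863/1.3645 = 0.356
Drum-1 compositions:
  1-butene: x = 0.260, y = 0.773
  chloroform: x = 0.740, y = 0.227
Drum-2 feed = drum-1 liquid: z₂ = (0.2603, 0.7397).
Drum 2:
Let ψ₂ = V/F and solve Σ zᵢ(Kᵢ−1)/(1+ψ₂(Kᵢ−1)) = 0.
g(0) = ΣzᵢKᵢ − 1 = 1.150 and g(1) = 1 − Σzᵢ/Kᵢ = -0.161, so a root lies in (0, 1).
Binary case is linear: z₁(K₁−1)(1+ψ₂(K₂−1)) + z₂(K₂−1)(1+ψ₂(K₁−1)) = 0
⇒ ψ₂ = [z₁(K₁−1)+z₂(K₂−1)] / [−(K₁−1)(K₂−1)] = 1.1499/1.8302 = 0.628
  1-butene: x = 0.059, y = 0.379
  chloroform: x = 0.941, y = 0.621

x_1-butene (drum 2) = 0.059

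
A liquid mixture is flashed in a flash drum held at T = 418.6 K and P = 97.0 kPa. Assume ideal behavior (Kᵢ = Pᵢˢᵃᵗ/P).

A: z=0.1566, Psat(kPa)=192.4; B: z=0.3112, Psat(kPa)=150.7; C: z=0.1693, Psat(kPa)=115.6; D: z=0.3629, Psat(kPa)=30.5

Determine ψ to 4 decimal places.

Raoult's law: Kᵢ = Pᵢˢᵃᵗ/P = Pᵢˢᵃᵗ/97.0.
  K_A = 192.4/97.0 = 1.983505, K_B = 150.7/97.0 = 1.553608, K_C = 115.6/97.0 = 1.191753, K_D = 30.5/97.0 = 0.314433
Newton iteration, ψ⁰ = 0.5:
  ψ = 0.5000: g = -0.11075, g' = -0.5266 → ψ = 0.2897
  ψ = 0.2897: g = -0.01136, g' = -0.4337 → ψ = 0.2635
  ψ = 0.2635: g = -0.00008, g' = -0.4279 → ψ = 0.2633
Converged at ψ = 0.2633.

ψ = 0.2633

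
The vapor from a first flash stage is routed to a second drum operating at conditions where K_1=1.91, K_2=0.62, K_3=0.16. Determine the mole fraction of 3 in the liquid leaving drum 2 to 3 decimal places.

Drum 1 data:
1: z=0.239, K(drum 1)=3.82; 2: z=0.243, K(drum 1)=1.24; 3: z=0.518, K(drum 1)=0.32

Drum 1:
Rachford–Rice: g(ψ₁) = Σ zᵢ(Kᵢ−1)/(1+ψ₁(Kᵢ−1)) = 0.
Feasibility: ΣzᵢKᵢ = 1.380, Σzᵢ/Kᵢ = 1.877 — both > 1, two phases present.
Newton iteration, ψ₁⁰ = 0.5:
  ψ₁ = 0.500: g = -0.2020, g' = -0.888 → ψ₁ = 0.273
  ψ₁ = 0.273: g = 0.0034, g' = -0.981 → ψ₁ = 0.276
Converged at ψ₁ = 0.276.
Drum-1 compositions:
  1: x = 0.134, y = 0.513
  2: x = 0.228, y = 0.283
  3: x = 0.638, y = 0.204
Drum-2 feed = drum-1 vapor: z₂ = (0.5133, 0.2826, 0.2041).
Drum 2:
Newton iteration, ψ₂⁰ = 0.5:
  ψ₂ = 0.500: g = -0.1071, g' = -0.691 → ψ₂ = 0.345
  ψ₂ = 0.345: g = -0.0095, g' = -0.586 → ψ₂ = 0.329
Converged at ψ₂ = 0.329.
  1: x = 0.395, y = 0.755
  2: x = 0.323, y = 0.200
  3: x = 0.282, y = 0.045

x_3 (drum 2) = 0.282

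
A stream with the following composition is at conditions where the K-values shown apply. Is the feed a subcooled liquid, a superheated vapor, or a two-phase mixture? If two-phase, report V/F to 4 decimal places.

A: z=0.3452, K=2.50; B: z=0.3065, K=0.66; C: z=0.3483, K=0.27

two-phase, V/F = 0.1852

ΣzᵢKᵢ = 1.1593; Σzᵢ/Kᵢ = 1.8925.
Both exceed 1, so a two-phase solution exists.
Newton iteration, ψ⁰ = 0.49:
  ψ = 0.4900: g = -0.22246, g' = -0.7589 → ψ = 0.1969
  ψ = 0.1969: g = -0.00888, g' = -0.7568 → ψ = 0.1852
Converged at ψ = 0.1852.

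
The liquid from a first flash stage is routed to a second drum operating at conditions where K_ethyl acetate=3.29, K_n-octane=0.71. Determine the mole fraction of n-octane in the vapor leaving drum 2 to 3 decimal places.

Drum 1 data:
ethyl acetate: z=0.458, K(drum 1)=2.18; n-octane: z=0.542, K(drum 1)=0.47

Drum 1:
Newton iteration, ψ₁⁰ = 0.63:
  ψ₁ = 0.630: g = -0.1213, g' = -0.553 → ψ₁ = 0.411
  ψ₁ = 0.411: g = -0.0032, g' = -0.538 → ψ₁ = 0.405
Converged at ψ₁ = 0.405.
Drum-1 compositions:
  ethyl acetate: x = 0.310, y = 0.676
  n-octane: x = 0.690, y = 0.324
Drum-2 feed = drum-1 liquid: z₂ = (0.3099, 0.6901).
Drum 2:
Let ψ₂ = V/F and solve Σ zᵢ(Kᵢ−1)/(1+ψ₂(Kᵢ−1)) = 0.
Check two-phase: ΣzᵢKᵢ = 1.510 > 1 and Σzᵢ/Kᵢ = 1.066 > 1, so g(0) = 0.510 > 0 and g(1) = -0.066 < 0.
Binary case is linear: z₁(K₁−1)(1+ψ₂(K₂−1)) + z₂(K₂−1)(1+ψ₂(K₁−1)) = 0
⇒ ψ₂ = [z₁(K₁−1)+z₂(K₂−1)] / [−(K₁−1)(K₂−1)] = 0.5096/0.6641 = 0.767
  ethyl acetate: x = 0.112, y = 0.370
  n-octane: x = 0.888, y = 0.630

y_n-octane (drum 2) = 0.630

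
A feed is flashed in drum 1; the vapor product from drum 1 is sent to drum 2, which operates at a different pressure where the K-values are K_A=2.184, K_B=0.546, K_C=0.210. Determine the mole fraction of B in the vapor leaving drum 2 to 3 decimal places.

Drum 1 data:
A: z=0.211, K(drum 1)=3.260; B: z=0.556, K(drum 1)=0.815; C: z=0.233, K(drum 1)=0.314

Drum 1:
Material balance + equilibrium reduce to Σ zᵢ(Kᵢ−1)/(1+ψ₁(Kᵢ−1)) = 0.
Check two-phase: ΣzᵢKᵢ = 1.214 > 1 and Σzᵢ/Kᵢ = 1.489 > 1, so g(0) = 0.214 > 0 and g(1) = -0.489 < 0.
Newton–Raphson from ψ₁ = 0.5:
  ψ₁ = 0.500: g = -0.1328, g' = -0.515 → ψ₁ = 0.242
  ψ₁ = 0.242: g = 0.0089, g' = -0.629 → ψ₁ = 0.256
Converged at ψ₁ = 0.256.
Drum-1 compositions:
  A: x = 0.134, y = 0.436
  B: x = 0.584, y = 0.476
  C: x = 0.283, y = 0.089
Drum-2 feed = drum-1 vapor: z₂ = (0.4355, 0.4757, 0.0888).
Drum 2:
Rachford–Rice: g(ψ₂) = Σ zᵢ(Kᵢ−1)/(1+ψ₂(Kᵢ−1)) = 0.
Feasibility: ΣzᵢKᵢ = 1.230, Σzᵢ/Kᵢ = 1.493 — both > 1, two phases present.
Newton iteration, ψ₂⁰ = 0.38:
  ψ₂ = 0.380: g = -0.0056, g' = -0.547 → ψ₂ = 0.370
Converged at ψ₂ = 0.370.
  A: x = 0.303, y = 0.662
  B: x = 0.572, y = 0.312
  C: x = 0.125, y = 0.026

y_B (drum 2) = 0.312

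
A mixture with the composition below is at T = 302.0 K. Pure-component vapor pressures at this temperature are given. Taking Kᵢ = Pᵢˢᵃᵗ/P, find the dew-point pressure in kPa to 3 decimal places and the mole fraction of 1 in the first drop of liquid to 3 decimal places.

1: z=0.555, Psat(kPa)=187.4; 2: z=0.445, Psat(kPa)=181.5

At the dew point ψ → 1, so Σzᵢ/Kᵢ = 1 with Kᵢ = Pᵢˢᵃᵗ/P ⇒ 1/P = Σzᵢ/Pᵢˢᵃᵗ.
1/P = 0.555/187.4 + 0.445/181.5 = 0.005413 ⇒ P = 184.728 kPa
xᵢ = zᵢP/Pᵢˢᵃᵗ ⇒ x_1 = 0.555·184.728/187.4 = 0.547

Pdew = 184.728 kPa, x_1 = 0.547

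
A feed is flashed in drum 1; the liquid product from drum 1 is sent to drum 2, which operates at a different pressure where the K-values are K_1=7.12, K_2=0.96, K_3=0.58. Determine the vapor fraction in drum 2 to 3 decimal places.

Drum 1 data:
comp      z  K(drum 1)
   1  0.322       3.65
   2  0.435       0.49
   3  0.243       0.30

Drum 1:
Rachford–Rice: g(ψ₁) = Σ zᵢ(Kᵢ−1)/(1+ψ₁(Kᵢ−1)) = 0.
g(0) = ΣzᵢKᵢ − 1 = 0.461 and g(1) = 1 − Σzᵢ/Kᵢ = -0.786, so a root lies in (0, 1).
Iterate (Newton) starting at ψ₁ = 0.5:
  ψ₁ = 0.500: g = -0.1925, g' = -0.904 → ψ₁ = 0.287
  ψ₁ = 0.287: g = 0.0118, g' = -1.071 → ψ₁ = 0.298
Converged at ψ₁ = 0.298.
Drum-1 compositions:
  1: x = 0.180, y = 0.656
  2: x = 0.513, y = 0.251
  3: x = 0.307, y = 0.092
Drum-2 feed = drum-1 liquid: z₂ = (0.1799, 0.5130, 0.3071).
Drum 2:
Material balance + equilibrium reduce to Σ zᵢ(Kᵢ−1)/(1+ψ₂(Kᵢ−1)) = 0.
g(0) = ΣzᵢKᵢ − 1 = 0.951 and g(1) = 1 − Σzᵢ/Kᵢ = -0.089, so a root lies in (0, 1).
Iterate (Newton) starting at ψ₂ = 0.5:
  ψ₂ = 0.500: g = 0.0869, g' = -0.496 → ψ₂ = 0.675
  ψ₂ = 0.675: g = 0.0134, g' = -0.362 → ψ₂ = 0.712
  ψ₂ = 0.712: g = 0.0003, g' = -0.346 → ψ₂ = 0.713
Converged at ψ₂ = 0.713.
  1: x = 0.034, y = 0.239
  2: x = 0.528, y = 0.507
  3: x = 0.438, y = 0.254

V/F (drum 2) = 0.713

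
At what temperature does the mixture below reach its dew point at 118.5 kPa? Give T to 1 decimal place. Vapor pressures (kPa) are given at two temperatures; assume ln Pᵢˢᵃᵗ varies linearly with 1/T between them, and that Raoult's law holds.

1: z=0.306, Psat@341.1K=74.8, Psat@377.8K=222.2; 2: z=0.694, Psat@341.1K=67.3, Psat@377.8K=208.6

T = 357.7 K

Dew-point temperature: Σzᵢ·P/Pᵢˢᵃᵗ(T) = 1. Interpolate ln Pᵢˢᵃᵗ = aᵢ + bᵢ/T.
  T = 341.1 K: ΣzᵢP/Pᵢˢᵃᵗ = 1.7067
  T = 377.8 K: ΣzᵢP/Pᵢˢᵃᵗ = 0.5574
  T = 359.5 K: ΣzᵢP/Pᵢˢᵃᵗ = 0.9464
  T = 350.3 K: ΣzᵢP/Pᵢˢᵃᵗ = 1.2611
  T = 354.9 K: ΣzᵢP/Pᵢˢᵃᵗ = 1.0905
  T = 357.2 K: ΣzᵢP/Pᵢˢᵃᵗ = 1.0155
Interpolating between 357.2 K and 359.5 K gives T ≈ 357.7 K.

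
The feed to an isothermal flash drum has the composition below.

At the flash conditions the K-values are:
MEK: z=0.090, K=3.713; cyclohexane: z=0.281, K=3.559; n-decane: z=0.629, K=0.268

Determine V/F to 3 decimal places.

Newton–Raphson from V/F = 0.5:
  V/F = 0.500: g = -0.3072, g' = -1.312 → V/F = 0.266
  V/F = 0.266: g = -0.0019, g' = -1.395 → V/F = 0.265
Converged at V/F = 0.265.

V/F = 0.265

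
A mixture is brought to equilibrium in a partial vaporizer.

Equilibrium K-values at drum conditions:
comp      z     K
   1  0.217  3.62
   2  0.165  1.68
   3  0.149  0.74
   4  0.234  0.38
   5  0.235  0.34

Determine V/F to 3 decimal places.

Material balance + equilibrium reduce to Σ zᵢ(Kᵢ−1)/(1+V/F(Kᵢ−1)) = 0.
Feasibility: ΣzᵢKᵢ = 1.342, Σzᵢ/Kᵢ = 1.666 — both > 1, two phases present.
Iterate (Newton) starting at V/F = 0.5:
  V/F = 0.500: g = -0.1564, g' = -0.752 → V/F = 0.292
  V/F = 0.292: g = 0.0046, g' = -0.834 → V/F = 0.297
Converged at V/F = 0.297.

V/F = 0.297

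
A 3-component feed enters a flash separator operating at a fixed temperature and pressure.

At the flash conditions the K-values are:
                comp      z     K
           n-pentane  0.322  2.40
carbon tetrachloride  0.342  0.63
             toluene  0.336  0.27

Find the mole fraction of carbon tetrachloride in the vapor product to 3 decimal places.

y_carbon tetrachloride = 0.224

Rachford–Rice: g(V/F) = Σ zᵢ(Kᵢ−1)/(1+V/F(Kᵢ−1)) = 0.
Feasibility: ΣzᵢKᵢ = 1.079, Σzᵢ/Kᵢ = 1.921 — both > 1, two phases present.
Newton iteration, V/F⁰ = 0.37:
  V/F = 0.370: g = -0.1857, g' = -0.673 → V/F = 0.094
  V/F = 0.094: g = 0.0039, g' = -0.750 → V/F = 0.099
Converged at V/F = 0.099.
Compositions from xᵢ = zᵢ/(1+V/F(Kᵢ−1)), yᵢ = Kᵢxᵢ:
  n-pentane: x = 0.283, y = 0.679
  carbon tetrachloride: x = 0.355, y = 0.224
  toluene: x = 0.362, y = 0.098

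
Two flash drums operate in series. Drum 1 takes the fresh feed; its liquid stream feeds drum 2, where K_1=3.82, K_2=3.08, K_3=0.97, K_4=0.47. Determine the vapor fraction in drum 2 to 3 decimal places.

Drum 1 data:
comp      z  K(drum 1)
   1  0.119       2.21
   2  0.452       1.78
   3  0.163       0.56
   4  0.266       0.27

V/F (drum 2) = 0.770

Drum 1:
Let ψ₁ = V/F and solve Σ zᵢ(Kᵢ−1)/(1+ψ₁(Kᵢ−1)) = 0.
g(0) = ΣzᵢKᵢ − 1 = 0.231 and g(1) = 1 − Σzᵢ/Kᵢ = -0.584, so a root lies in (0, 1).
Newton iteration, ψ₁⁰ = 0.64:
  ψ₁ = 0.640: g = -0.1480, g' = -0.738 → ψ₁ = 0.440
  ψ₁ = 0.440: g = -0.0183, g' = -0.583 → ψ₁ = 0.408
Converged at ψ₁ = 0.408.
Drum-1 compositions:
  1: x = 0.080, y = 0.176
  2: x = 0.343, y = 0.610
  3: x = 0.199, y = 0.111
  4: x = 0.379, y = 0.102
Drum-2 feed = drum-1 liquid: z₂ = (0.0797, 0.3429, 0.1986, 0.3788).
Drum 2:
Newton iteration, ψ₂⁰ = 0.48:
  ψ₂ = 0.480: g = 0.1771, g' = -0.677 → ψ₂ = 0.741
  ψ₂ = 0.741: g = 0.0165, g' = -0.585 → ψ₂ = 0.770
Converged at ψ₂ = 0.770.
  1: x = 0.025, y = 0.096
  2: x = 0.132, y = 0.406
  3: x = 0.203, y = 0.197
  4: x = 0.640, y = 0.301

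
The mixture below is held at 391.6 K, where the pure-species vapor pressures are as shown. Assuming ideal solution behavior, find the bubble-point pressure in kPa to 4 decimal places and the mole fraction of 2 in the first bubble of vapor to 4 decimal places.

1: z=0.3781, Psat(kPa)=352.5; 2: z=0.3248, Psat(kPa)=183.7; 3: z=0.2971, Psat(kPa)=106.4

At the bubble point ψ → 0, so ΣzᵢKᵢ = 1 with Kᵢ = Pᵢˢᵃᵗ/P ⇒ P = ΣzᵢPᵢˢᵃᵗ.
P = 0.3781·352.5 + 0.3248·183.7 + 0.2971·106.4 = 224.5574 kPa
yᵢ = zᵢPᵢˢᵃᵗ/P ⇒ y_2 = 0.3248·183.7/224.5574 = 0.2657

Pbub = 224.5574 kPa, y_2 = 0.2657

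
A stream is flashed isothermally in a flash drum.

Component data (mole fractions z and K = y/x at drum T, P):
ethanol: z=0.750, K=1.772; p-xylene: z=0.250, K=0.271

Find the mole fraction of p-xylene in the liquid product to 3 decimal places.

Binary case is linear: z₁(K₁−1)(1+ψ(K₂−1)) + z₂(K₂−1)(1+ψ(K₁−1)) = 0
⇒ ψ = [z₁(K₁−1)+z₂(K₂−1)] / [−(K₁−1)(K₂−1)] = 0.3967/0.5628 = 0.705
Compositions from xᵢ = zᵢ/(1+ψ(Kᵢ−1)), yᵢ = Kᵢxᵢ:
  ethanol: x = 0.486, y = 0.861
  p-xylene: x = 0.514, y = 0.139

x_p-xylene = 0.514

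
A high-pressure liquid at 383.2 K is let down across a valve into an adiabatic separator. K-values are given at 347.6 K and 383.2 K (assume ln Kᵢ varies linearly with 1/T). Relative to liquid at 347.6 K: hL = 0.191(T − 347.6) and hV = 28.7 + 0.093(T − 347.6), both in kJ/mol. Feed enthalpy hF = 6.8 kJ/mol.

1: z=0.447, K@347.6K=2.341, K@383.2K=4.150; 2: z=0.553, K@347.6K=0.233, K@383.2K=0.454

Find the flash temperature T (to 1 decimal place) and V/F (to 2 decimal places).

T = 350.7 K, V/F = 0.22

Adiabatic flash: solve Rachford–Rice at each trial T, then check hF = ψ·hV(T) + (1−ψ)·hL(T).
  T = 347.6 K: K = (2.341, 0.233), RR gives ψ = 0.170, H_out = 4.891 kJ/mol
  T = 383.2 K: K = (4.150, 0.454), RR gives ψ = 0.643, H_out = 23.014 kJ/mol
  T = 365.4 K: K = (3.161, 0.331), RR gives ψ = 0.412, H_out = 14.500 kJ/mol
  T = 356.5 K: K = (2.730, 0.279), RR gives ψ = 0.300, H_out = 10.053 kJ/mol
  T = 352.1 K: K = (2.533, 0.255), RR gives ψ = 0.240, H_out = 7.629 kJ/mol
  T = 349.9 K: K = (2.438, 0.244), RR gives ψ = 0.207, H_out = 6.329 kJ/mol
Linear interpolation between T = 349.9 (H_out = 6.329) and T = 352.1 (H_out = 7.629) on hF = 6.8 gives T ≈ 350.7 K, at which ψ = 0.22.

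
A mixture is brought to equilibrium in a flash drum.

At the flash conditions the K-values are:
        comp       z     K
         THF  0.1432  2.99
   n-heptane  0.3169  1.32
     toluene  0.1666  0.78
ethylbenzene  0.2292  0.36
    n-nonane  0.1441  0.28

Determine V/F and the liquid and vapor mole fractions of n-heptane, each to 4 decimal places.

V/F = 0.1496, x_n-heptane = 0.3024, y_n-heptane = 0.3992

Rachford–Rice: g(V/F) = Σ zᵢ(Kᵢ−1)/(1+V/F(Kᵢ−1)) = 0.
Check two-phase: ΣzᵢKᵢ = 1.0993 > 1 and Σzᵢ/Kᵢ = 1.6529 > 1, so g(0) = 0.0993 > 0 and g(1) = -0.6529 < 0.
Newton–Raphson from V/F = 0.5:
  V/F = 0.5000: g = -0.18875, g' = -0.5622 → V/F = 0.1643
  V/F = 0.1643: g = -0.00850, g' = -0.5734 → V/F = 0.1494
  V/F = 0.1494: g = 0.00007, g' = -0.5837 → V/F = 0.1496
Converged at V/F = 0.1496.
Compositions from xᵢ = zᵢ/(1+V/F(Kᵢ−1)), yᵢ = Kᵢxᵢ:
  THF: x = 0.1104, y = 0.3300
  n-heptane: x = 0.3024, y = 0.3992
  toluene: x = 0.1723, y = 0.1344
  ethylbenzene: x = 0.2535, y = 0.0912
  n-nonane: x = 0.1615, y = 0.0452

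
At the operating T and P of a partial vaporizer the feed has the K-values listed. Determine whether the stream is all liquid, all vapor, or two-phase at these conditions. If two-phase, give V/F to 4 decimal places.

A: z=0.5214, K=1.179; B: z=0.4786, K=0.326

ΣzᵢKᵢ = 0.7708; Σzᵢ/Kᵢ = 1.9103.
Since ΣzᵢKᵢ < 1 the mixture is below its bubble point — single liquid phase.

all liquid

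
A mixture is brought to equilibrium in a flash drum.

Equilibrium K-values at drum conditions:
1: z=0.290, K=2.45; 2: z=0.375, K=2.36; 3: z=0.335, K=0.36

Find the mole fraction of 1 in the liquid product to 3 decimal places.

x_1 = 0.134

Material balance + equilibrium reduce to Σ zᵢ(Kᵢ−1)/(1+V/F(Kᵢ−1)) = 0.
Feasibility: ΣzᵢKᵢ = 1.716, Σzᵢ/Kᵢ = 1.208 — both > 1, two phases present.
Newton–Raphson from V/F = 0.3:
  V/F = 0.300: g = 0.3899, g' = -0.856 → V/F = 0.755
  V/F = 0.755: g = 0.0372, g' = -0.822 → V/F = 0.801
  V/F = 0.801: g = -0.0010, g' = -0.867 → V/F = 0.800
Converged at V/F = 0.800.
Compositions from xᵢ = zᵢ/(1+V/F(Kᵢ−1)), yᵢ = Kᵢxᵢ:
  1: x = 0.134, y = 0.329
  2: x = 0.180, y = 0.424
  3: x = 0.686, y = 0.247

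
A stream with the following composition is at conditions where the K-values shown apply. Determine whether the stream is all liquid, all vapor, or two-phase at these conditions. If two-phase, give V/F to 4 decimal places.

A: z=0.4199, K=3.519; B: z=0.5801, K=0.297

ΣzᵢKᵢ = 1.6499; Σzᵢ/Kᵢ = 2.0725.
Both exceed 1, so a two-phase solution exists.
Newton–Raphson from ψ = 0.46:
  ψ = 0.4600: g = -0.11274, g' = -1.1980 → ψ = 0.3659
  ψ = 0.3659: g = 0.00139, g' = -1.2411 → ψ = 0.3670
Converged at ψ = 0.3670.

two-phase, V/F = 0.3670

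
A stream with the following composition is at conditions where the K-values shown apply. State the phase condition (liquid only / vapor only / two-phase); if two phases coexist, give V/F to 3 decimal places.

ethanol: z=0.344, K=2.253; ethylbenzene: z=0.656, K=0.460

ΣzᵢKᵢ = 1.077; Σzᵢ/Kᵢ = 1.579.
Both exceed 1, so a two-phase solution exists.
Let ψ = V/F and solve Σ zᵢ(Kᵢ−1)/(1+ψ(Kᵢ−1)) = 0.
Newton–Raphson from ψ = 0.69:
  ψ = 0.690: g = -0.3334, g' = -0.641 → ψ = 0.170
  ψ = 0.170: g = -0.0347, g' = -0.599 → ψ = 0.112
  ψ = 0.112: g = 0.0009, g' = -0.632 → ψ = 0.113
Converged at ψ = 0.113.

two-phase, V/F = 0.113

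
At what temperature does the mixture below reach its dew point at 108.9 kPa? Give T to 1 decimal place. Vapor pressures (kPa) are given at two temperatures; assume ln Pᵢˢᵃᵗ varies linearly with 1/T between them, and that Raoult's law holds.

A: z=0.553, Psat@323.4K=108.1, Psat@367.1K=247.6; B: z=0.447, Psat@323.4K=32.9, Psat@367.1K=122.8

T = 348.7 K

Dew-point temperature: Σzᵢ·P/Pᵢˢᵃᵗ(T) = 1. Interpolate ln Pᵢˢᵃᵗ = aᵢ + bᵢ/T.
  T = 323.4 K: ΣzᵢP/Pᵢˢᵃᵗ = 2.0367
  T = 367.1 K: ΣzᵢP/Pᵢˢᵃᵗ = 0.6396
  T = 345.2 K: ΣzᵢP/Pᵢˢᵃᵗ = 1.0946
  T = 356.1 K: ΣzᵢP/Pᵢˢᵃᵗ = 0.8296
  T = 350.6 K: ΣzᵢP/Pᵢˢᵃᵗ = 0.9517
  T = 347.9 K: ΣzᵢP/Pᵢˢᵃᵗ = 1.0200
Interpolating between 347.9 K and 350.6 K gives T ≈ 348.7 K.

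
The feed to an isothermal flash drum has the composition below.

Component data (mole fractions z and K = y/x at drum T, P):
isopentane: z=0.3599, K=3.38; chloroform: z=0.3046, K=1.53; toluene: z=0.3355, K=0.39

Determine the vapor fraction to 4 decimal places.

ψ = 0.8113

Newton iteration, ψ⁰ = 0.5:
  ψ = 0.5000: g = 0.22428, g' = -0.7370 → ψ = 0.8043
  ψ = 0.8043: g = 0.00532, g' = -0.7633 → ψ = 0.8113
Converged at ψ = 0.8113.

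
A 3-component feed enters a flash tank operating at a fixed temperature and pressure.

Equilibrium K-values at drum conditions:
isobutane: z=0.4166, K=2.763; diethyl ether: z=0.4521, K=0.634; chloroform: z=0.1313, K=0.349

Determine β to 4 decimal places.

β = 0.6083

Newton iteration, β⁰ = 0.5:
  β = 0.5000: g = 0.06110, g' = -0.5788 → β = 0.6056
  β = 0.6056: g = 0.00154, g' = -0.5545 → β = 0.6083
Converged at β = 0.6083.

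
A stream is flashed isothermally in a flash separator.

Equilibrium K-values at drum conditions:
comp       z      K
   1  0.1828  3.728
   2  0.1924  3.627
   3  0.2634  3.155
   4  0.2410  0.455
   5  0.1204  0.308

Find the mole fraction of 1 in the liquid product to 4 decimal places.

Rachford–Rice: g(β) = Σ zᵢ(Kᵢ−1)/(1+β(Kᵢ−1)) = 0.
Feasibility: ΣzᵢKᵢ = 2.3571, Σzᵢ/Kᵢ = 1.1061 — both > 1, two phases present.
Iterate (Newton) starting at β = 0.5:
  β = 0.5000: g = 0.39471, g' = -1.0450 → β = 0.8777
  β = 0.8777: g = 0.03212, g' = -1.0230 → β = 0.9091
  β = 0.9091: g = -0.00068, g' = -1.0680 → β = 0.9085
Converged at β = 0.9085.
Compositions from xᵢ = zᵢ/(1+β(Kᵢ−1)), yᵢ = Kᵢxᵢ:
  1: x = 0.0526, y = 0.1959
  2: x = 0.0568, y = 0.2061
  3: x = 0.0891, y = 0.2810
  4: x = 0.4773, y = 0.2172
  5: x = 0.3242, y = 0.0999

x_1 = 0.0526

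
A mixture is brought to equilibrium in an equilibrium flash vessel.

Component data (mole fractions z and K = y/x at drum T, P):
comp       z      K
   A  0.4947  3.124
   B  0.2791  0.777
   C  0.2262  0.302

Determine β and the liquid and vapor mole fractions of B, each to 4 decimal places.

Rachford–Rice: g(β) = Σ zᵢ(Kᵢ−1)/(1+β(Kᵢ−1)) = 0.
Feasibility: ΣzᵢKᵢ = 1.8306, Σzᵢ/Kᵢ = 1.2666 — both > 1, two phases present.
Newton iteration, β⁰ = 0.5:
  β = 0.5000: g = 0.19699, g' = -0.8025 → β = 0.7455
  β = 0.7455: g = 0.00292, g' = -0.8334 → β = 0.7490
Converged at β = 0.7490.
Compositions from xᵢ = zᵢ/(1+β(Kᵢ−1)), yᵢ = Kᵢxᵢ:
  A: x = 0.1909, y = 0.5965
  B: x = 0.3351, y = 0.2603
  C: x = 0.4740, y = 0.1431

β = 0.7490, x_B = 0.3351, y_B = 0.2603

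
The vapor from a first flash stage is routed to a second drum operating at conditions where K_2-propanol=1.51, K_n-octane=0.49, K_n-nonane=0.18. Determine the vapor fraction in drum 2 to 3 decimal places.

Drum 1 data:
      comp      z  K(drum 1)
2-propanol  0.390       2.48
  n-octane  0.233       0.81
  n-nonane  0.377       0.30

Drum 1:
Iterate (Newton) starting at ψ₁ = 0.67:
  ψ₁ = 0.670: g = -0.2579, g' = -0.882 → ψ₁ = 0.377
  ψ₁ = 0.377: g = -0.0360, g' = -0.703 → ψ₁ = 0.326
Converged at ψ₁ = 0.326.
Drum-1 compositions:
  2-propanol: x = 0.263, y = 0.652
  n-octane: x = 0.248, y = 0.201
  n-nonane: x = 0.489, y = 0.147
Drum-2 feed = drum-1 vapor: z₂ = (0.6522, 0.2012, 0.1466).
Drum 2:
Rachford–Rice: g(ψ₂) = Σ zᵢ(Kᵢ−1)/(1+ψ₂(Kᵢ−1)) = 0.
g(0) = ΣzᵢKᵢ − 1 = 0.110 and g(1) = 1 − Σzᵢ/Kᵢ = -0.657, so a root lies in (0, 1).
Newton iteration, ψ₂⁰ = 0.39:
  ψ₂ = 0.390: g = -0.0274, g' = -0.413 → ψ₂ = 0.324
  ψ₂ = 0.324: g = -0.0010, g' = -0.383 → ψ₂ = 0.321
Converged at ψ₂ = 0.321.
  2-propanol: x = 0.560, y = 0.846
  n-octane: x = 0.241, y = 0.118
  n-nonane: x = 0.199, y = 0.036

V/F (drum 2) = 0.321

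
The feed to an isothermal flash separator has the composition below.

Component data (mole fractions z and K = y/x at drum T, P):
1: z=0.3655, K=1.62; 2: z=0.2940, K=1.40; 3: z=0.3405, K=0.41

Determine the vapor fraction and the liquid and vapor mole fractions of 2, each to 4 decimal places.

Iterate (Newton) starting at ψ = 0.5:
  ψ = 0.5000: g = -0.01397, g' = -0.3530 → ψ = 0.4604
  ψ = 0.4604: g = -0.00022, g' = -0.3420 → ψ = 0.4598
Converged at ψ = 0.4598.
Compositions from xᵢ = zᵢ/(1+ψ(Kᵢ−1)), yᵢ = Kᵢxᵢ:
  1: x = 0.2844, y = 0.4608
  2: x = 0.2483, y = 0.3477
  3: x = 0.4672, y = 0.1916

ψ = 0.4598, x_2 = 0.2483, y_2 = 0.3477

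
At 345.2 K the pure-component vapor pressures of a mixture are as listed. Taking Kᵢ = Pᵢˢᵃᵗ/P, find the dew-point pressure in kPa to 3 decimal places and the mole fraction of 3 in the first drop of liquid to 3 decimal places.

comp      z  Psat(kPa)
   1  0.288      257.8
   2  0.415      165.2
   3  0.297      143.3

Pdew = 175.382 kPa, x_3 = 0.363

At the dew point ψ → 1, so Σzᵢ/Kᵢ = 1 with Kᵢ = Pᵢˢᵃᵗ/P ⇒ 1/P = Σzᵢ/Pᵢˢᵃᵗ.
1/P = 0.288/257.8 + 0.415/165.2 + 0.297/143.3 = 0.005702 ⇒ P = 175.382 kPa
xᵢ = zᵢP/Pᵢˢᵃᵗ ⇒ x_3 = 0.297·175.382/143.3 = 0.363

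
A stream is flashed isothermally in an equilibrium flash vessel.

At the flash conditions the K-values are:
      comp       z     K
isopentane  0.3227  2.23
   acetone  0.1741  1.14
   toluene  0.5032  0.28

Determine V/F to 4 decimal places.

V/F = 0.0815

Material balance + equilibrium reduce to Σ zᵢ(Kᵢ−1)/(1+V/F(Kᵢ−1)) = 0.
Check two-phase: ΣzᵢKᵢ = 1.0590 > 1 and Σzᵢ/Kᵢ = 2.0946 > 1, so g(0) = 0.0590 > 0 and g(1) = -1.0946 < 0.
Newton–Raphson from V/F = 0.5:
  V/F = 0.5000: g = -0.29755, g' = -0.8270 → V/F = 0.1402
  V/F = 0.1402: g = -0.04055, g' = -0.6812 → V/F = 0.0807
  V/F = 0.0807: g = 0.00054, g' = -0.7014 → V/F = 0.0815
Converged at V/F = 0.0815.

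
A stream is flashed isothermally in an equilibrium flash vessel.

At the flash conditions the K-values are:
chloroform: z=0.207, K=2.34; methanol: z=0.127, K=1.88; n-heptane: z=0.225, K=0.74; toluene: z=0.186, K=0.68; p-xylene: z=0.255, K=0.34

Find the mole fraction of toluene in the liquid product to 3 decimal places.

Let β = V/F and solve Σ zᵢ(Kᵢ−1)/(1+β(Kᵢ−1)) = 0.
g(0) = ΣzᵢKᵢ − 1 = 0.103 and g(1) = 1 − Σzᵢ/Kᵢ = -0.484, so a root lies in (0, 1).
Newton iteration, β⁰ = 0.5:
  β = 0.500: g = -0.1456, g' = -0.475 → β = 0.194
  β = 0.194: g = -0.0023, g' = -0.491 → β = 0.189
Converged at β = 0.189.
Compositions from xᵢ = zᵢ/(1+β(Kᵢ−1)), yᵢ = Kᵢxᵢ:
  chloroform: x = 0.165, y = 0.387
  methanol: x = 0.109, y = 0.205
  n-heptane: x = 0.237, y = 0.175
  toluene: x = 0.198, y = 0.135
  p-xylene: x = 0.291, y = 0.099

x_toluene = 0.198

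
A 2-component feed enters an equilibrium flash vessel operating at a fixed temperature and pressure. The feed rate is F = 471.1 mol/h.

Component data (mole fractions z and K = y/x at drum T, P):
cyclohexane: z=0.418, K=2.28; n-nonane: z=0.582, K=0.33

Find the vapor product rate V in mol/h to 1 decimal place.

Binary case is linear: z₁(K₁−1)(1+β(K₂−1)) + z₂(K₂−1)(1+β(K₁−1)) = 0
⇒ β = [z₁(K₁−1)+z₂(K₂−1)] / [−(K₁−1)(K₂−1)] = 0.1451/0.8576 = 0.169
Then V = β·F = 0.1692·471.1 = 79.7 mol/h and L = F − V = 391.4 mol/h.

V = 79.7 mol/h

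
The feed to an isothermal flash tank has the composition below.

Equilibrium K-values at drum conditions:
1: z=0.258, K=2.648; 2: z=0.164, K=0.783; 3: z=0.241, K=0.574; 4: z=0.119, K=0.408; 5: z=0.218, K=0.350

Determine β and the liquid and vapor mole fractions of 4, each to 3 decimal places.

β = 0.093, x_4 = 0.126, y_4 = 0.051

Iterate (Newton) starting at β = 0.5:
  β = 0.500: g = -0.2473, g' = -0.577 → β = 0.072
  β = 0.072: g = 0.0160, g' = -0.762 → β = 0.093
Converged at β = 0.093.
Compositions from xᵢ = zᵢ/(1+β(Kᵢ−1)), yᵢ = Kᵢxᵢ:
  1: x = 0.224, y = 0.592
  2: x = 0.167, y = 0.131
  3: x = 0.251, y = 0.144
  4: x = 0.126, y = 0.051
  5: x = 0.232, y = 0.081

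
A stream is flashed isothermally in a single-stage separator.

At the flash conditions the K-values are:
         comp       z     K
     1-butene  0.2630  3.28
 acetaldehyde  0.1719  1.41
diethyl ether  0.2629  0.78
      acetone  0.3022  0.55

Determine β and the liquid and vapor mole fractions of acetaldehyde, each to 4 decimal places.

Material balance + equilibrium reduce to Σ zᵢ(Kᵢ−1)/(1+β(Kᵢ−1)) = 0.
Feasibility: ΣzᵢKᵢ = 1.4763, Σzᵢ/Kᵢ = 1.0886 — both > 1, two phases present.
Newton iteration, β⁰ = 0.47:
  β = 0.4700: g = 0.11157, g' = -0.4531 → β = 0.7162
  β = 0.7162: g = 0.01290, g' = -0.3656 → β = 0.7515
  β = 0.7515: g = 0.00009, g' = -0.3606 → β = 0.7518
Converged at β = 0.7518.
Compositions from xᵢ = zᵢ/(1+β(Kᵢ−1)), yᵢ = Kᵢxᵢ:
  1-butene: x = 0.0969, y = 0.3178
  acetaldehyde: x = 0.1314, y = 0.1853
  diethyl ether: x = 0.3150, y = 0.2457
  acetone: x = 0.4567, y = 0.2512

β = 0.7518, x_acetaldehyde = 0.1314, y_acetaldehyde = 0.1853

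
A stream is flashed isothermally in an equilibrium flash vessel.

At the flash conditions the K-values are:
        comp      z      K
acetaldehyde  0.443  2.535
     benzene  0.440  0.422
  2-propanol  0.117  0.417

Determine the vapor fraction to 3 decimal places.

Material balance + equilibrium reduce to Σ zᵢ(Kᵢ−1)/(1+ψ(Kᵢ−1)) = 0.
Feasibility: ΣzᵢKᵢ = 1.357, Σzᵢ/Kᵢ = 1.498 — both > 1, two phases present.
Iterate (Newton) starting at ψ = 0.5:
  ψ = 0.500: g = -0.0692, g' = -0.704 → ψ = 0.402
Converged at ψ = 0.402.

ψ = 0.402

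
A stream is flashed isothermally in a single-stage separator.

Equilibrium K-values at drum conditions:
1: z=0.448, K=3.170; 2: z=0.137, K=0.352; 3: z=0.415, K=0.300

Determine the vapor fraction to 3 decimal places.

ψ = 0.397

Let ψ = V/F and solve Σ zᵢ(Kᵢ−1)/(1+ψ(Kᵢ−1)) = 0.
Feasibility: ΣzᵢKᵢ = 1.593, Σzᵢ/Kᵢ = 1.914 — both > 1, two phases present.
Newton iteration, ψ⁰ = 0.43:
  ψ = 0.430: g = -0.0358, g' = -1.091 → ψ = 0.397
Converged at ψ = 0.397.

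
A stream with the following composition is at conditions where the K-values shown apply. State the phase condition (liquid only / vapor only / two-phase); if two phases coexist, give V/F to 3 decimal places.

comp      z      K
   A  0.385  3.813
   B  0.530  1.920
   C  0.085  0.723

vapor only

ΣzᵢKᵢ = 2.547; Σzᵢ/Kᵢ = 0.495.
Since Σzᵢ/Kᵢ < 1 the mixture is above its dew point — single vapor phase.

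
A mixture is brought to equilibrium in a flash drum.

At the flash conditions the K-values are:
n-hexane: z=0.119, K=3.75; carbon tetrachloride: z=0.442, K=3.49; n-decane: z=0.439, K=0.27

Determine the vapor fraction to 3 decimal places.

ψ = 0.596

Rachford–Rice: g(ψ) = Σ zᵢ(Kᵢ−1)/(1+ψ(Kᵢ−1)) = 0.
Feasibility: ΣzᵢKᵢ = 2.107, Σzᵢ/Kᵢ = 1.784 — both > 1, two phases present.
Newton–Raphson from ψ = 0.5:
  ψ = 0.500: g = 0.1233, g' = -1.283 → ψ = 0.596
Converged at ψ = 0.596.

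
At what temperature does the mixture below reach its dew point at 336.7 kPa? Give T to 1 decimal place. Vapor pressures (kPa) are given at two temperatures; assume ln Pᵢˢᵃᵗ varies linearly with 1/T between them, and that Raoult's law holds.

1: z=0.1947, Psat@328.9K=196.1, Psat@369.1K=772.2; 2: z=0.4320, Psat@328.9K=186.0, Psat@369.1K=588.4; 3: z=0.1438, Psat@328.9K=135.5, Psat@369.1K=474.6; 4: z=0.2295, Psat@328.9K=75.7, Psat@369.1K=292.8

T = 356.8 K

Dew-point temperature: Σzᵢ·P/Pᵢˢᵃᵗ(T) = 1. Interpolate ln Pᵢˢᵃᵗ = aᵢ + bᵢ/T.
  T = 328.9 K: ΣzᵢP/Pᵢˢᵃᵗ = 2.4944
  T = 369.1 K: ΣzᵢP/Pᵢˢᵃᵗ = 0.6980
  T = 349.0 K: ΣzᵢP/Pᵢˢᵃᵗ = 1.2706
  T = 359.1 K: ΣzᵢP/Pᵢˢᵃᵗ = 0.9323
  T = 354.1 K: ΣzᵢP/Pᵢˢᵃᵗ = 1.0843
  T = 356.6 K: ΣzᵢP/Pᵢˢᵃᵗ = 1.0049
Interpolating between 356.6 K and 359.1 K gives T ≈ 356.8 K.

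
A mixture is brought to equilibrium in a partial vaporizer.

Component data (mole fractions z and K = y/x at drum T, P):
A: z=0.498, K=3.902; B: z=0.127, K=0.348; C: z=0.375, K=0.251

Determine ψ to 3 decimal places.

Newton iteration, ψ⁰ = 0.5:
  ψ = 0.500: g = 0.0177, g' = -1.355 → ψ = 0.513
Converged at ψ = 0.513.

ψ = 0.513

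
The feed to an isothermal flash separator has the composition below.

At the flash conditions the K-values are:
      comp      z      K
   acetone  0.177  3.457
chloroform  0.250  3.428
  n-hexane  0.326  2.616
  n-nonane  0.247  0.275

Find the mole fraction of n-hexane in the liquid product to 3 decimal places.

x_n-hexane = 0.131

Iterate (Newton) starting at ψ = 0.63:
  ψ = 0.630: g = 0.3421, g' = -1.044 → ψ = 0.958
  ψ = 0.958: g = -0.0668, g' = -1.749 → ψ = 0.919
  ψ = 0.919: g = -0.0040, g' = -1.548 → ψ = 0.917
Converged at ψ = 0.917.
Compositions from xᵢ = zᵢ/(1+ψ(Kᵢ−1)), yᵢ = Kᵢxᵢ:
  acetone: x = 0.054, y = 0.188
  chloroform: x = 0.077, y = 0.266
  n-hexane: x = 0.131, y = 0.344
  n-nonane: x = 0.737, y = 0.203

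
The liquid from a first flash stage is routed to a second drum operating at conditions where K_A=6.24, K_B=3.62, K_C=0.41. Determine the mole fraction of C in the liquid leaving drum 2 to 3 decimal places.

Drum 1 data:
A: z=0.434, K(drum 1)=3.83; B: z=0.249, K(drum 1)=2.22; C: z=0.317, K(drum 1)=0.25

Drum 1:
Let ψ₁ = V/F and solve Σ zᵢ(Kᵢ−1)/(1+ψ₁(Kᵢ−1)) = 0.
g(0) = ΣzᵢKᵢ − 1 = 1.294 and g(1) = 1 − Σzᵢ/Kᵢ = -0.493, so a root lies in (0, 1).
Newton–Raphson from ψ₁ = 0.51:
  ψ₁ = 0.510: g = 0.3049, g' = -1.191 → ψ₁ = 0.766
  ψ₁ = 0.766: g = -0.0141, g' = -1.431 → ψ₁ = 0.756
Converged at ψ₁ = 0.756.
Drum-1 compositions:
  A: x = 0.138, y = 0.529
  B: x = 0.130, y = 0.288
  C: x = 0.732, y = 0.183
Drum-2 feed = drum-1 liquid: z₂ = (0.1382, 0.1295, 0.7323).
Drum 2:
Material balance + equilibrium reduce to Σ zᵢ(Kᵢ−1)/(1+ψ₂(Kᵢ−1)) = 0.
Feasibility: ΣzᵢKᵢ = 1.632, Σzᵢ/Kᵢ = 1.844 — both > 1, two phases present.
Iterate (Newton) starting at ψ₂ = 0.5:
  ψ₂ = 0.500: g = -0.2658, g' = -0.969 → ψ₂ = 0.226
  ψ₂ = 0.226: g = 0.0467, g' = -1.487 → ψ₂ = 0.257
  ψ₂ = 0.257: g = 0.0021, g' = -1.361 → ψ₂ = 0.259
Converged at ψ₂ = 0.259.
  A: x = 0.059, y = 0.366
  B: x = 0.077, y = 0.279
  C: x = 0.864, y = 0.354

x_C (drum 2) = 0.864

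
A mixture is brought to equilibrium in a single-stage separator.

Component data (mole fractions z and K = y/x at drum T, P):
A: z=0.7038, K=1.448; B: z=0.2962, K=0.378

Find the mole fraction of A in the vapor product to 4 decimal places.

y_A = 0.8417

Binary case is linear: z₁(K₁−1)(1+V/F(K₂−1)) + z₂(K₂−1)(1+V/F(K₁−1)) = 0
⇒ V/F = [z₁(K₁−1)+z₂(K₂−1)] / [−(K₁−1)(K₂−1)] = 0.13107/0.27866 = 0.4704
Compositions from xᵢ = zᵢ/(1+V/F(Kᵢ−1)), yᵢ = Kᵢxᵢ:
  A: x = 0.5813, y = 0.8417
  B: x = 0.4187, y = 0.1583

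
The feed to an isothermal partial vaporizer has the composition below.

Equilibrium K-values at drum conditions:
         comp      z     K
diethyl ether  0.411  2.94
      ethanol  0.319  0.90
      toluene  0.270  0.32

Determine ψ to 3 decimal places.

ψ = 0.635

Material balance + equilibrium reduce to Σ zᵢ(Kᵢ−1)/(1+ψ(Kᵢ−1)) = 0.
Feasibility: ΣzᵢKᵢ = 1.582, Σzᵢ/Kᵢ = 1.338 — both > 1, two phases present.
Newton iteration, ψ⁰ = 0.5:
  ψ = 0.500: g = 0.0930, g' = -0.689 → ψ = 0.635
Converged at ψ = 0.635.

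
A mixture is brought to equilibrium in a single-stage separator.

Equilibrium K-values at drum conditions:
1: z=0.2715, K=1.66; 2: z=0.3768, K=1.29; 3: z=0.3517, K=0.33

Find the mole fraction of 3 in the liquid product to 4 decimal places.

Rachford–Rice: g(β) = Σ zᵢ(Kᵢ−1)/(1+β(Kᵢ−1)) = 0.
g(0) = ΣzᵢKᵢ − 1 = 0.0528 and g(1) = 1 − Σzᵢ/Kᵢ = -0.5214, so a root lies in (0, 1).
Newton–Raphson from β = 0.68:
  β = 0.6800: g = -0.21789, g' = -0.6112 → β = 0.3235
  β = 0.3235: g = -0.05328, g' = -0.3641 → β = 0.1772
  β = 0.1772: g = -0.00302, g' = -0.3267 → β = 0.1679
Converged at β = 0.1679.
Compositions from xᵢ = zᵢ/(1+β(Kᵢ−1)), yᵢ = Kᵢxᵢ:
  1: x = 0.2444, y = 0.4057
  2: x = 0.3593, y = 0.4635
  3: x = 0.3963, y = 0.1308

x_3 = 0.3963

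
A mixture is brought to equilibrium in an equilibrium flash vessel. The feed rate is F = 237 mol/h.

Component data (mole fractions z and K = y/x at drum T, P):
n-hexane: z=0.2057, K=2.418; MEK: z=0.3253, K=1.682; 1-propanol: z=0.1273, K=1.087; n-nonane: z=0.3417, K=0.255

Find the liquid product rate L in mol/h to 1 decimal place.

L = 139.1 mol/h

Newton iteration, ψ⁰ = 0.5:
  ψ = 0.5000: g = -0.05896, g' = -0.7083 → ψ = 0.4168
  ψ = 0.4168: g = -0.00242, g' = -0.6550 → ψ = 0.4131
Converged at ψ = 0.4131.
Then V = ψ·F = 0.4131·237 = 97.9 mol/h and L = F − V = 139.1 mol/h.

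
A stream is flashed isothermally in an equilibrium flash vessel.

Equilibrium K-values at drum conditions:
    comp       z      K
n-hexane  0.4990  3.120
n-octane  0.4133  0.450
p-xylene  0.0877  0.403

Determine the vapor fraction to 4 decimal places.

ψ = 0.6570

Newton iteration, ψ⁰ = 0.5:
  ψ = 0.5000: g = 0.12536, g' = -0.8299 → ψ = 0.6511
  ψ = 0.6511: g = 0.00468, g' = -0.7829 → ψ = 0.6570
Converged at ψ = 0.6570.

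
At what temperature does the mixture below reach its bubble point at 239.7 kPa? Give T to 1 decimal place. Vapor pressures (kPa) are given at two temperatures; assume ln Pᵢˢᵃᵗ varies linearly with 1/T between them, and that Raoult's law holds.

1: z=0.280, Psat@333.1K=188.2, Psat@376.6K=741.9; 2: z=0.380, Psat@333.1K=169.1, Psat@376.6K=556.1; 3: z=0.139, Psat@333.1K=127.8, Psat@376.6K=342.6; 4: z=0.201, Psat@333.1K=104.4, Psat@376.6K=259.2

T = 347.6 K

Bubble-point temperature: ΣzᵢPᵢˢᵃᵗ(T) = P. Interpolate ln Pᵢˢᵃᵗ = aᵢ + bᵢ/T.
  T = 333.1 K: ΣzᵢPᵢˢᵃᵗ = 155.70 kPa
  T = 376.6 K: ΣzᵢPᵢˢᵃᵗ = 518.77 kPa
  T = 354.9 K: ΣzᵢPᵢˢᵃᵗ = 294.36 kPa
  T = 344.0 K: ΣzᵢPᵢˢᵃᵗ = 216.06 kPa
  T = 349.4 K: ΣzᵢPᵢˢᵃᵗ = 252.38 kPa
  T = 346.7 K: ΣzᵢPᵢˢᵃᵗ = 233.64 kPa
Interpolating between 346.7 K and 349.4 K gives T ≈ 347.6 K.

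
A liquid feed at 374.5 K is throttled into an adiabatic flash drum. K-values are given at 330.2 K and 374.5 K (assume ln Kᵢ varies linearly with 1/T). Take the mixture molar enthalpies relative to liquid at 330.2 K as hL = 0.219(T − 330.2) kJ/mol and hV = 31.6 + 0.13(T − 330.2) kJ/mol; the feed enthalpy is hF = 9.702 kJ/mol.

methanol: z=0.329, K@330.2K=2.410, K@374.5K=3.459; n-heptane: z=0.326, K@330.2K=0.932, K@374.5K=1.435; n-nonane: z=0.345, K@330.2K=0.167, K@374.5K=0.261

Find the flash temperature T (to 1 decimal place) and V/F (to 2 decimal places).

Adiabatic flash: solve Rachford–Rice at each trial T, then check hF = ψ·hV(T) + (1−ψ)·hL(T).
  T = 330.2 K: K = (2.410, 0.932, 0.167), RR gives ψ = 0.193, H_out = 6.088 kJ/mol
  T = 374.5 K: K = (3.459, 1.435, 0.261), RR gives ψ = 0.580, H_out = 25.757 kJ/mol
  T = 352.4 K: K = (2.921, 1.173, 0.212), RR gives ψ = 0.415, H_out = 17.162 kJ/mol
  T = 341.3 K: K = (2.662, 1.049, 0.189), RR gives ψ = 0.314, H_out = 12.028 kJ/mol
  T = 335.8 K: K = (2.536, 0.990, 0.178), RR gives ψ = 0.256, H_out = 9.202 kJ/mol
  T = 338.6 K: K = (2.600, 1.020, 0.183), RR gives ψ = 0.286, H_out = 10.667 kJ/mol
  T = 337.2 K: K = (2.568, 1.005, 0.181), RR gives ψ = 0.271, H_out = 9.942 kJ/mol
Linear interpolation between T = 335.8 (H_out = 9.202) and T = 337.2 (H_out = 9.942) on hF = 9.702 gives T ≈ 336.7 K, at which ψ = 0.27.

T = 336.7 K, V/F = 0.27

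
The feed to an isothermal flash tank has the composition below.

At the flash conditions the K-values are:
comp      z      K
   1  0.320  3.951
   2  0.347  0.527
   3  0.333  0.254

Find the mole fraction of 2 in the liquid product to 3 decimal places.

Rachford–Rice: g(β) = Σ zᵢ(Kᵢ−1)/(1+β(Kᵢ−1)) = 0.
g(0) = ΣzᵢKᵢ − 1 = 0.532 and g(1) = 1 − Σzᵢ/Kᵢ = -1.050, so a root lies in (0, 1).
Iterate (Newton) starting at β = 0.33:
  β = 0.330: g = -0.0456, g' = -1.150 → β = 0.290
  β = 0.290: g = 0.0012, g' = -1.215 → β = 0.291
Converged at β = 0.291.
Compositions from xᵢ = zᵢ/(1+β(Kᵢ−1)), yᵢ = Kᵢxᵢ:
  1: x = 0.172, y = 0.680
  2: x = 0.402, y = 0.212
  3: x = 0.425, y = 0.108

x_2 = 0.402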